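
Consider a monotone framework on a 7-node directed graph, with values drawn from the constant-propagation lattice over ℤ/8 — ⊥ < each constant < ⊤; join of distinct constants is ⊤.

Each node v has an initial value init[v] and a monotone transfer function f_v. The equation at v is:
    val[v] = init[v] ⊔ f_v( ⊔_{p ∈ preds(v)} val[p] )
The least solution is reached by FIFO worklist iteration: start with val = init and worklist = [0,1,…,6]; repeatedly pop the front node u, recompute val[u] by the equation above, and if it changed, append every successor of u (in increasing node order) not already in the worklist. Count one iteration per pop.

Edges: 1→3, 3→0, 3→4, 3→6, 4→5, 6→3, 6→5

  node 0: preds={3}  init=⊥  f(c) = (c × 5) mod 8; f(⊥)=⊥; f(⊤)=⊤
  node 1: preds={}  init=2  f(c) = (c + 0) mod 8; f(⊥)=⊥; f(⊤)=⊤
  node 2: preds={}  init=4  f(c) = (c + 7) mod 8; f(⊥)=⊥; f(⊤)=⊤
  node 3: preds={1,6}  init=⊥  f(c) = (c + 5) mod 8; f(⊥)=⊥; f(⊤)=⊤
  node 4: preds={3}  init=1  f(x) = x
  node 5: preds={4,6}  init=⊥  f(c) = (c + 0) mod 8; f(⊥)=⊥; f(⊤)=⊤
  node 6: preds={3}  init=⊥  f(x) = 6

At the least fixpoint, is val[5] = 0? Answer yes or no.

Iteration log — 13 steps:
  step 1. node 0  ⊔preds=⊥  new=⊥  stable
  step 2. node 1  ⊔preds=⊥  new=2  stable
  step 3. node 2  ⊔preds=⊥  new=4  stable
  step 4. node 3  ⊔preds=2  new=7  old=⊥  +wl: 0
  step 5. node 4  ⊔preds=7  new=⊤  old=1  +wl: 
  step 6. node 5  ⊔preds=⊤  new=⊤  old=⊥  +wl: 
  step 7. node 6  ⊔preds=7  new=6  old=⊥  +wl: 3,5
  step 8. node 0  ⊔preds=7  new=3  old=⊥  +wl: 
  step 9. node 3  ⊔preds=⊤  new=⊤  old=7  +wl: 0,4,6
  step 10. node 5  ⊔preds=⊤  new=⊤  stable
  step 11. node 0  ⊔preds=⊤  new=⊤  old=3  +wl: 
  step 12. node 4  ⊔preds=⊤  new=⊤  stable
  step 13. node 6  ⊔preds=⊤  new=6  stable

Least fixpoint reached:
  node 0: ⊤
  node 1: 2
  node 2: 4
  node 3: ⊤
  node 4: ⊤
  node 5: ⊤
  node 6: 6

no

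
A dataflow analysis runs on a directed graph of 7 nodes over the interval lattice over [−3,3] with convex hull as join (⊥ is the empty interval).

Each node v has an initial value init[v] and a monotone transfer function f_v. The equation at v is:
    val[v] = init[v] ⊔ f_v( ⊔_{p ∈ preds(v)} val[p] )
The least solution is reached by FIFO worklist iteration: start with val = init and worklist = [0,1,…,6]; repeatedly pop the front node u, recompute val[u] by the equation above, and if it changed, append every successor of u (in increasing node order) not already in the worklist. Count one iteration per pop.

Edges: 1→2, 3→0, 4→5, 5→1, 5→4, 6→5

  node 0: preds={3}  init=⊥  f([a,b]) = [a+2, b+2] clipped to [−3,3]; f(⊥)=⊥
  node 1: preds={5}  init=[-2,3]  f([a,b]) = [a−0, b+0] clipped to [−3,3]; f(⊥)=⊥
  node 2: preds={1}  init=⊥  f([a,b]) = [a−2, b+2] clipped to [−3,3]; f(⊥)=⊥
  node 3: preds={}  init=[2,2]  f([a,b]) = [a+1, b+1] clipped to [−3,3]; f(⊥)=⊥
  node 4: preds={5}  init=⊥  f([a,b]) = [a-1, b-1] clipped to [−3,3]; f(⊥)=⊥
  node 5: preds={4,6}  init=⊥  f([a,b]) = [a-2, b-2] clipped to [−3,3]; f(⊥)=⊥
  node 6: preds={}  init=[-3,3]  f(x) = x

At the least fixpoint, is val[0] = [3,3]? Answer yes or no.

yes

Iteration log — 11 steps:
  step 1. node 0  ⊔preds=[2,2]  new=[3,3]  old=⊥  +wl: 
  step 2. node 1  ⊔preds=⊥  new=[-2,3]  stable
  step 3. node 2  ⊔preds=[-2,3]  new=[-3,3]  old=⊥  +wl: 
  step 4. node 3  ⊔preds=⊥  new=[2,2]  stable
  step 5. node 4  ⊔preds=⊥  new=⊥  stable
  step 6. node 5  ⊔preds=[-3,3]  new=[-3,1]  old=⊥  +wl: 1,4
  step 7. node 6  ⊔preds=⊥  new=[-3,3]  stable
  step 8. node 1  ⊔preds=[-3,1]  new=[-3,3]  old=[-2,3]  +wl: 2
  step 9. node 4  ⊔preds=[-3,1]  new=[-3,0]  old=⊥  +wl: 5
  step 10. node 2  ⊔preds=[-3,3]  new=[-3,3]  stable
  step 11. node 5  ⊔preds=[-3,3]  new=[-3,1]  stable

Least fixpoint reached:
  node 0: [3,3]
  node 1: [-3,3]
  node 2: [-3,3]
  node 3: [2,2]
  node 4: [-3,0]
  node 5: [-3,1]
  node 6: [-3,3]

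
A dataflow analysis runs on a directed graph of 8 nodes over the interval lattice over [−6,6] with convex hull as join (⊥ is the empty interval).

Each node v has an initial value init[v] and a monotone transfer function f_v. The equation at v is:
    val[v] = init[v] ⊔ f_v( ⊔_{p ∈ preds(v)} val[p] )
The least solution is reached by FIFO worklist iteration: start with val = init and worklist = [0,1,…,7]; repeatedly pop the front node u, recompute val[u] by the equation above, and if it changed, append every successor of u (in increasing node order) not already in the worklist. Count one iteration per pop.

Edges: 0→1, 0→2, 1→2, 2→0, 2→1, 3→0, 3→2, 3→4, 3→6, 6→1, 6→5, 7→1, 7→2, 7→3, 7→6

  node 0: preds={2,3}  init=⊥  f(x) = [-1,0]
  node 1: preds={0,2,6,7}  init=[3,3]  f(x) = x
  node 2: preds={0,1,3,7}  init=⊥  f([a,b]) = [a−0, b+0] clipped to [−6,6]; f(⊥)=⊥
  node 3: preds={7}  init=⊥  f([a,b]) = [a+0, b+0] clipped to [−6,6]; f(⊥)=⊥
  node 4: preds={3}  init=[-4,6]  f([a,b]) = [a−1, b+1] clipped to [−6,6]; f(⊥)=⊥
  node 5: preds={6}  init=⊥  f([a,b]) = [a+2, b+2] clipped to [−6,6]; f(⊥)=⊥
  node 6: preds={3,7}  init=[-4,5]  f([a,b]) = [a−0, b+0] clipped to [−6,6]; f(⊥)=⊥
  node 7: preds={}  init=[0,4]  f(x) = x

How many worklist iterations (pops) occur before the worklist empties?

11

Trace (11 dequeues):
  [1] u=0 | in ⊥ | out [-1,0] | prev ⊥ | push {}
  [2] u=1 | in [-4,5] | out [-4,5] | prev [3,3] | push {}
  [3] u=2 | in [-4,5] | out [-4,5] | prev ⊥ | push {0,1}
  [4] u=3 | in [0,4] | out [0,4] | prev ⊥ | push {2}
  [5] u=4 | in [0,4] | out [-4,6] | ==
  [6] u=5 | in [-4,5] | out [-2,6] | prev ⊥ | push {}
  [7] u=6 | in [0,4] | out [-4,5] | ==
  [8] u=7 | in ⊥ | out [0,4] | ==
  [9] u=0 | in [-4,5] | out [-1,0] | ==
  [10] u=1 | in [-4,5] | out [-4,5] | ==
  [11] u=2 | in [-4,5] | out [-4,5] | ==

Converged values:
  [0] [-1,0]
  [1] [-4,5]
  [2] [-4,5]
  [3] [0,4]
  [4] [-4,6]
  [5] [-2,6]
  [6] [-4,5]
  [7] [0,4]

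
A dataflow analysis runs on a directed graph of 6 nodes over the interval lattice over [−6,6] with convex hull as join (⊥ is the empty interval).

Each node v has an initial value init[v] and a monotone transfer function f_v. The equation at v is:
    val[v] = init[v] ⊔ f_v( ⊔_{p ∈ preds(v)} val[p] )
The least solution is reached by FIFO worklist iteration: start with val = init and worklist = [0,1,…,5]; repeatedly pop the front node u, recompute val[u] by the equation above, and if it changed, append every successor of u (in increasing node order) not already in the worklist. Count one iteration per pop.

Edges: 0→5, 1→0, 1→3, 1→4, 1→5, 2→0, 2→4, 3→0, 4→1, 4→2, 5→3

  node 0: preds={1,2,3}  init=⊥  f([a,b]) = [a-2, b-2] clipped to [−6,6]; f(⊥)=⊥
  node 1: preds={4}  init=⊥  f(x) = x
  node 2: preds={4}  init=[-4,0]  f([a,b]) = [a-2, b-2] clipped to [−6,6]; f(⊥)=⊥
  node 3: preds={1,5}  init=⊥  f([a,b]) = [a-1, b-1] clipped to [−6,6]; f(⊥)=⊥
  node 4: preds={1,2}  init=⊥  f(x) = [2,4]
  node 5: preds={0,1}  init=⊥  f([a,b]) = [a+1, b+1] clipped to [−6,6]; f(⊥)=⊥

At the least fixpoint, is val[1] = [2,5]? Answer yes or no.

no

Trace (14 dequeues):
  [1] u=0 | in [-4,0] | out [-6,-2] | prev ⊥ | push {}
  [2] u=1 | in ⊥ | out ⊥ | ==
  [3] u=2 | in ⊥ | out [-4,0] | ==
  [4] u=3 | in ⊥ | out ⊥ | ==
  [5] u=4 | in [-4,0] | out [2,4] | prev ⊥ | push {1,2}
  [6] u=5 | in [-6,-2] | out [-5,-1] | prev ⊥ | push {3}
  [7] u=1 | in [2,4] | out [2,4] | prev ⊥ | push {0,4,5}
  [8] u=2 | in [2,4] | out [-4,2] | prev [-4,0] | push {}
  [9] u=3 | in [-5,4] | out [-6,3] | prev ⊥ | push {}
  [10] u=0 | in [-6,4] | out [-6,2] | prev [-6,-2] | push {}
  [11] u=4 | in [-4,4] | out [2,4] | ==
  [12] u=5 | in [-6,4] | out [-5,5] | prev [-5,-1] | push {3}
  [13] u=3 | in [-5,5] | out [-6,4] | prev [-6,3] | push {0}
  [14] u=0 | in [-6,4] | out [-6,2] | ==

Converged values:
  [0] [-6,2]
  [1] [2,4]
  [2] [-4,2]
  [3] [-6,4]
  [4] [2,4]
  [5] [-5,5]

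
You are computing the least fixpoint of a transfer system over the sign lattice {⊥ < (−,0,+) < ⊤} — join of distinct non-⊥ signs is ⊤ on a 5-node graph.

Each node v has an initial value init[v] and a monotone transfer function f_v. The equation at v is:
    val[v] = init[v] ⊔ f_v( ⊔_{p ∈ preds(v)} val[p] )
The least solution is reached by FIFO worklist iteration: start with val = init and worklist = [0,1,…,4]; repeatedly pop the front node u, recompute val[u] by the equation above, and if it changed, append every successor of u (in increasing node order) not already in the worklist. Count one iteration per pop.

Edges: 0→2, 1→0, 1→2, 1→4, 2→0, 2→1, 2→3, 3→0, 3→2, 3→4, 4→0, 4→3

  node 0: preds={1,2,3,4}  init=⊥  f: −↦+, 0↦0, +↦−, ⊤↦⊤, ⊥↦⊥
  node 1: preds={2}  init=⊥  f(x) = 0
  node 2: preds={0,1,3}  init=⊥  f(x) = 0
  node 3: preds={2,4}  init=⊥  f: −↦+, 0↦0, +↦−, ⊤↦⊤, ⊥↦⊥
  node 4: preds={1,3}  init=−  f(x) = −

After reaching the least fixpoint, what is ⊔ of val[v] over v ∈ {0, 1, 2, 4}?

Worklist (8 pops):
  #1 pop 0: in=− → + (was ⊥); enqueue []
  #2 pop 1: in=⊥ → 0 (was ⊥); enqueue [0]
  #3 pop 2: in=⊤ → 0 (was ⊥); enqueue [1]
  #4 pop 3: in=⊤ → ⊤ (was ⊥); enqueue [2]
  #5 pop 4: in=⊤ → − (no change)
  #6 pop 0: in=⊤ → ⊤ (was +); enqueue []
  #7 pop 1: in=0 → 0 (no change)
  #8 pop 2: in=⊤ → 0 (no change)

Fixpoint:
  val[0] = ⊤
  val[1] = 0
  val[2] = 0
  val[3] = ⊤
  val[4] = −

⊤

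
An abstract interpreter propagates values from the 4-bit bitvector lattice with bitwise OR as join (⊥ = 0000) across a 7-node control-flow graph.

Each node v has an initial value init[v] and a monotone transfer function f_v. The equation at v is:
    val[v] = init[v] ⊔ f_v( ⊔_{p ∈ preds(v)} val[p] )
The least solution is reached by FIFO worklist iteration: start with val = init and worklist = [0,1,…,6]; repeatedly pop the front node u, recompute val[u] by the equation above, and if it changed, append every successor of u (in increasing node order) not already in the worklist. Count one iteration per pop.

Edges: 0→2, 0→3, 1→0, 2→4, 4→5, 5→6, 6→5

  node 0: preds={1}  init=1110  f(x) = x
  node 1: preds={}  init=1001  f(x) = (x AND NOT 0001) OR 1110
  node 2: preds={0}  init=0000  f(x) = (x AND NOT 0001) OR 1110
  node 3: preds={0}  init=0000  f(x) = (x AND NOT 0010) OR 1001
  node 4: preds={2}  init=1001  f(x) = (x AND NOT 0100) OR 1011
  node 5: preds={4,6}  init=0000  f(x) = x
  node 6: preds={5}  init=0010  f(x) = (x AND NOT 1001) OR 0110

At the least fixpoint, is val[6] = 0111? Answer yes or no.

no

Iteration log — 10 steps:
  step 1. node 0  ⊔preds=1001  new=1111  old=1110  +wl: 
  step 2. node 1  ⊔preds=0000  new=1111  old=1001  +wl: 0
  step 3. node 2  ⊔preds=1111  new=1110  old=0000  +wl: 
  step 4. node 3  ⊔preds=1111  new=1101  old=0000  +wl: 
  step 5. node 4  ⊔preds=1110  new=1011  old=1001  +wl: 
  step 6. node 5  ⊔preds=1011  new=1011  old=0000  +wl: 
  step 7. node 6  ⊔preds=1011  new=0110  old=0010  +wl: 5
  step 8. node 0  ⊔preds=1111  new=1111  stable
  step 9. node 5  ⊔preds=1111  new=1111  old=1011  +wl: 6
  step 10. node 6  ⊔preds=1111  new=0110  stable

Least fixpoint reached:
  node 0: 1111
  node 1: 1111
  node 2: 1110
  node 3: 1101
  node 4: 1011
  node 5: 1111
  node 6: 0110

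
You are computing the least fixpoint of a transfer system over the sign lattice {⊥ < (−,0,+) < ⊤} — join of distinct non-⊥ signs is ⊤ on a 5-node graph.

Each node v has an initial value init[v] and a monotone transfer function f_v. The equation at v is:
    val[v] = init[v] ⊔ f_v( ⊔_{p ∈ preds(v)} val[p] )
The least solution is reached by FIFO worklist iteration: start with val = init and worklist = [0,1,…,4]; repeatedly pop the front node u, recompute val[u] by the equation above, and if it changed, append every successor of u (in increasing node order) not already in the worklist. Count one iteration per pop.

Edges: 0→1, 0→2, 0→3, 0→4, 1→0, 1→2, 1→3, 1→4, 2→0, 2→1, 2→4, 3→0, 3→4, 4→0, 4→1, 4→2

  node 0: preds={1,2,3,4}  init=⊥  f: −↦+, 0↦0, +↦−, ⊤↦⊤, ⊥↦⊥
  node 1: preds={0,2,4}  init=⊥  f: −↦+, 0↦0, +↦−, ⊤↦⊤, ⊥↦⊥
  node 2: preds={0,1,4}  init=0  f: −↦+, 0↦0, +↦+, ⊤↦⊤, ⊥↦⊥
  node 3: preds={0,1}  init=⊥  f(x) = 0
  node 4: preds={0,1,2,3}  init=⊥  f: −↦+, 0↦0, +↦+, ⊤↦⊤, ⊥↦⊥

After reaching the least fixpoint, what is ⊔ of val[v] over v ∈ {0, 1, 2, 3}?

0

Iteration log — 8 steps:
  step 1. node 0  ⊔preds=0  new=0  old=⊥  +wl: 
  step 2. node 1  ⊔preds=0  new=0  old=⊥  +wl: 0
  step 3. node 2  ⊔preds=0  new=0  stable
  step 4. node 3  ⊔preds=0  new=0  old=⊥  +wl: 
  step 5. node 4  ⊔preds=0  new=0  old=⊥  +wl: 1,2
  step 6. node 0  ⊔preds=0  new=0  stable
  step 7. node 1  ⊔preds=0  new=0  stable
  step 8. node 2  ⊔preds=0  new=0  stable

Least fixpoint reached:
  node 0: 0
  node 1: 0
  node 2: 0
  node 3: 0
  node 4: 0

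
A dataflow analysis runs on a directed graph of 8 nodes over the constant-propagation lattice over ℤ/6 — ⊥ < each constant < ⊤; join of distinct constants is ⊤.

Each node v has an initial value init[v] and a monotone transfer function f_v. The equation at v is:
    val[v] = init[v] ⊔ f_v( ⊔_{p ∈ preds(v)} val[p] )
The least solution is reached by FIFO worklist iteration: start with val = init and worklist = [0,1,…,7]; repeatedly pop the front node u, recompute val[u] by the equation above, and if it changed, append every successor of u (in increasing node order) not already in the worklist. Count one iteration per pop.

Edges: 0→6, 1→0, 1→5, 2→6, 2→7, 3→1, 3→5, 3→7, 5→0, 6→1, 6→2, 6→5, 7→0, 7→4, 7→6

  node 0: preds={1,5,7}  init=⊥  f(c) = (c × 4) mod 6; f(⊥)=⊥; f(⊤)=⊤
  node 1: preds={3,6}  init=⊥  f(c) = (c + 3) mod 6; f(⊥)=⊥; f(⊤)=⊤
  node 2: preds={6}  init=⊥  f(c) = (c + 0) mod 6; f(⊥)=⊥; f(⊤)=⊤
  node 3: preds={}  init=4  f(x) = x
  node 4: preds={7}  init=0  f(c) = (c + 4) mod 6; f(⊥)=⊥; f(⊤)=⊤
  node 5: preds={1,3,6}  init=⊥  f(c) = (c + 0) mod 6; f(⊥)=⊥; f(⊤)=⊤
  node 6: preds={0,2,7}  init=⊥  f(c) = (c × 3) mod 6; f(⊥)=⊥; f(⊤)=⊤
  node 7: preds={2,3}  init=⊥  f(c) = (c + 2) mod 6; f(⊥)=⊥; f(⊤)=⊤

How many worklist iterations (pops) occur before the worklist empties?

Iteration log — 20 steps:
  step 1. node 0  ⊔preds=⊥  new=⊥  stable
  step 2. node 1  ⊔preds=4  new=1  old=⊥  +wl: 0
  step 3. node 2  ⊔preds=⊥  new=⊥  stable
  step 4. node 3  ⊔preds=⊥  new=4  stable
  step 5. node 4  ⊔preds=⊥  new=0  stable
  step 6. node 5  ⊔preds=⊤  new=⊤  old=⊥  +wl: 
  step 7. node 6  ⊔preds=⊥  new=⊥  stable
  step 8. node 7  ⊔preds=4  new=0  old=⊥  +wl: 4,6
  step 9. node 0  ⊔preds=⊤  new=⊤  old=⊥  +wl: 
  step 10. node 4  ⊔preds=0  new=⊤  old=0  +wl: 
  step 11. node 6  ⊔preds=⊤  new=⊤  old=⊥  +wl: 1,2,5
  step 12. node 1  ⊔preds=⊤  new=⊤  old=1  +wl: 0
  step 13. node 2  ⊔preds=⊤  new=⊤  old=⊥  +wl: 6,7
  step 14. node 5  ⊔preds=⊤  new=⊤  stable
  step 15. node 0  ⊔preds=⊤  new=⊤  stable
  step 16. node 6  ⊔preds=⊤  new=⊤  stable
  step 17. node 7  ⊔preds=⊤  new=⊤  old=0  +wl: 0,4,6
  step 18. node 0  ⊔preds=⊤  new=⊤  stable
  step 19. node 4  ⊔preds=⊤  new=⊤  stable
  step 20. node 6  ⊔preds=⊤  new=⊤  stable

Least fixpoint reached:
  node 0: ⊤
  node 1: ⊤
  node 2: ⊤
  node 3: 4
  node 4: ⊤
  node 5: ⊤
  node 6: ⊤
  node 7: ⊤

20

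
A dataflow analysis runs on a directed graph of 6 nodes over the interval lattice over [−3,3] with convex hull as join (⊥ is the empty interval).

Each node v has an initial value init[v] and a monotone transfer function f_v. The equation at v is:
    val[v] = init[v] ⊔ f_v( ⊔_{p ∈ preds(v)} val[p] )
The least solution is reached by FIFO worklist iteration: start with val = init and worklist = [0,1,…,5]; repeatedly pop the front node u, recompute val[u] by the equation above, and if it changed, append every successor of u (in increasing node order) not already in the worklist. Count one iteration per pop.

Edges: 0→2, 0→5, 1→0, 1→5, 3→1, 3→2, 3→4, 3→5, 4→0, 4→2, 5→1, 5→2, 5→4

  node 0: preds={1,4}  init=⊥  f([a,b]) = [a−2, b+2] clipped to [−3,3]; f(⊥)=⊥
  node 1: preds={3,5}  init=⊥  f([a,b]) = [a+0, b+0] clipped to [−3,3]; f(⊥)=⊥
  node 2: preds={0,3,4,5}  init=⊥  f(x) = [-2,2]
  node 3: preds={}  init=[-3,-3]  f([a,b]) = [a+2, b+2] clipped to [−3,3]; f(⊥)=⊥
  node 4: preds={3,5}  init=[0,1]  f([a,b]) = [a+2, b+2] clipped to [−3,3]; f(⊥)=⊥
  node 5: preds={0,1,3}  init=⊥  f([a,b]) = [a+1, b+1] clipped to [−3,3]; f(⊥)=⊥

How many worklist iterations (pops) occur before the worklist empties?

13

Worklist (13 pops):
  #1 pop 0: in=[0,1] → [-2,3] (was ⊥); enqueue []
  #2 pop 1: in=[-3,-3] → [-3,-3] (was ⊥); enqueue [0]
  #3 pop 2: in=[-3,3] → [-2,2] (was ⊥); enqueue []
  #4 pop 3: in=⊥ → [-3,-3] (no change)
  #5 pop 4: in=[-3,-3] → [-1,1] (was [0,1]); enqueue [2]
  #6 pop 5: in=[-3,3] → [-2,3] (was ⊥); enqueue [1,4]
  #7 pop 0: in=[-3,1] → [-3,3] (was [-2,3]); enqueue [5]
  #8 pop 2: in=[-3,3] → [-2,2] (no change)
  #9 pop 1: in=[-3,3] → [-3,3] (was [-3,-3]); enqueue [0]
  #10 pop 4: in=[-3,3] → [-1,3] (was [-1,1]); enqueue [2]
  #11 pop 5: in=[-3,3] → [-2,3] (no change)
  #12 pop 0: in=[-3,3] → [-3,3] (no change)
  #13 pop 2: in=[-3,3] → [-2,2] (no change)

Fixpoint:
  val[0] = [-3,3]
  val[1] = [-3,3]
  val[2] = [-2,2]
  val[3] = [-3,-3]
  val[4] = [-1,3]
  val[5] = [-2,3]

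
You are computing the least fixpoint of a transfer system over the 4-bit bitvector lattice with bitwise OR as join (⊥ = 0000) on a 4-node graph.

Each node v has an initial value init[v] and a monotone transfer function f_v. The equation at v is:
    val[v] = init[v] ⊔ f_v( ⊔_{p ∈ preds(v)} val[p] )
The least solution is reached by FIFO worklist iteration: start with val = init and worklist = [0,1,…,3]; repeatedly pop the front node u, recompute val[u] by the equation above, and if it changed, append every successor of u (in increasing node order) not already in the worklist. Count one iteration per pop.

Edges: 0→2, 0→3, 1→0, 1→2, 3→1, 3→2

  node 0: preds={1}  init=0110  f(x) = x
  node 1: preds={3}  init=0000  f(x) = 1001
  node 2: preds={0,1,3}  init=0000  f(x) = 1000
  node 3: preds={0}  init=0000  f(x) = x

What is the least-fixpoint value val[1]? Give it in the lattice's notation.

Iteration log — 10 steps:
  step 1. node 0  ⊔preds=0000  new=0110  stable
  step 2. node 1  ⊔preds=0000  new=1001  old=0000  +wl: 0
  step 3. node 2  ⊔preds=1111  new=1000  old=0000  +wl: 
  step 4. node 3  ⊔preds=0110  new=0110  old=0000  +wl: 1,2
  step 5. node 0  ⊔preds=1001  new=1111  old=0110  +wl: 3
  step 6. node 1  ⊔preds=0110  new=1001  stable
  step 7. node 2  ⊔preds=1111  new=1000  stable
  step 8. node 3  ⊔preds=1111  new=1111  old=0110  +wl: 1,2
  step 9. node 1  ⊔preds=1111  new=1001  stable
  step 10. node 2  ⊔preds=1111  new=1000  stable

Least fixpoint reached:
  node 0: 1111
  node 1: 1001
  node 2: 1000
  node 3: 1111

1001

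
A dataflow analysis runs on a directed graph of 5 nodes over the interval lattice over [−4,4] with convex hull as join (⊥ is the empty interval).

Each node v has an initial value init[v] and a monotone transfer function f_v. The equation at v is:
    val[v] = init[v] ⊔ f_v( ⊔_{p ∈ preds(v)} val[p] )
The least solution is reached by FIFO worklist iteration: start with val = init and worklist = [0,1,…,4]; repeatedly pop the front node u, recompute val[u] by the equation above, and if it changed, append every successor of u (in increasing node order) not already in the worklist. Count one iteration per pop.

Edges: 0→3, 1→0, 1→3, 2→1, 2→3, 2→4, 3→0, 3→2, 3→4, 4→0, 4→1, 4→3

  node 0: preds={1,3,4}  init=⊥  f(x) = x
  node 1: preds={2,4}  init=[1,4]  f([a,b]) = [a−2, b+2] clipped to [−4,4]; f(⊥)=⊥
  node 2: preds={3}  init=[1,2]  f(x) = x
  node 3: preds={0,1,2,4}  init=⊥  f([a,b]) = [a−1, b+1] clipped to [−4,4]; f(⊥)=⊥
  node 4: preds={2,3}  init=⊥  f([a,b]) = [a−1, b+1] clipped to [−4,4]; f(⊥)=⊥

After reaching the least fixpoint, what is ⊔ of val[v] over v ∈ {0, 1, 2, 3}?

[-4,4]

Iteration log — 15 steps:
  step 1. node 0  ⊔preds=[1,4]  new=[1,4]  old=⊥  +wl: 
  step 2. node 1  ⊔preds=[1,2]  new=[-1,4]  old=[1,4]  +wl: 0
  step 3. node 2  ⊔preds=⊥  new=[1,2]  stable
  step 4. node 3  ⊔preds=[-1,4]  new=[-2,4]  old=⊥  +wl: 2
  step 5. node 4  ⊔preds=[-2,4]  new=[-3,4]  old=⊥  +wl: 1,3
  step 6. node 0  ⊔preds=[-3,4]  new=[-3,4]  old=[1,4]  +wl: 
  step 7. node 2  ⊔preds=[-2,4]  new=[-2,4]  old=[1,2]  +wl: 4
  step 8. node 1  ⊔preds=[-3,4]  new=[-4,4]  old=[-1,4]  +wl: 0
  step 9. node 3  ⊔preds=[-4,4]  new=[-4,4]  old=[-2,4]  +wl: 2
  step 10. node 4  ⊔preds=[-4,4]  new=[-4,4]  old=[-3,4]  +wl: 1,3
  step 11. node 0  ⊔preds=[-4,4]  new=[-4,4]  old=[-3,4]  +wl: 
  step 12. node 2  ⊔preds=[-4,4]  new=[-4,4]  old=[-2,4]  +wl: 4
  step 13. node 1  ⊔preds=[-4,4]  new=[-4,4]  stable
  step 14. node 3  ⊔preds=[-4,4]  new=[-4,4]  stable
  step 15. node 4  ⊔preds=[-4,4]  new=[-4,4]  stable

Least fixpoint reached:
  node 0: [-4,4]
  node 1: [-4,4]
  node 2: [-4,4]
  node 3: [-4,4]
  node 4: [-4,4]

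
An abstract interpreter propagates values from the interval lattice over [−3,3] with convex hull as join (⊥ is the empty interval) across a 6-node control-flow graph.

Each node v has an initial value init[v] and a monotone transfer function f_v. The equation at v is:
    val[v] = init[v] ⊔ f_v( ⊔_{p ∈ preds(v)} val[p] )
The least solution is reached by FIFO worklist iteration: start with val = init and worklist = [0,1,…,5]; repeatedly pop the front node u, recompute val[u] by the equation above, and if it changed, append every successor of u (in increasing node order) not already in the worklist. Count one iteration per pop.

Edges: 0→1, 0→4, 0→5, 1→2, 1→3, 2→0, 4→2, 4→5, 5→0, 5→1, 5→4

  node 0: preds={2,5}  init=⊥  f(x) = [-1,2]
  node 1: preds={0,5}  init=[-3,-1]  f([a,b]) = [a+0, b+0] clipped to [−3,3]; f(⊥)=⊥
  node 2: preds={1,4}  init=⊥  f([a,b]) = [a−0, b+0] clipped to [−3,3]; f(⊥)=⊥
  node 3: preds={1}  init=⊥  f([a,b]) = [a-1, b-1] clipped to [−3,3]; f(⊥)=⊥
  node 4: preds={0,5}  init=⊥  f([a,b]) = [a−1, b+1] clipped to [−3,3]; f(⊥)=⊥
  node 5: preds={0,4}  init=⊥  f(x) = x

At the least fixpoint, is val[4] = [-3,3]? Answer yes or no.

Iteration log — 17 steps:
  step 1. node 0  ⊔preds=⊥  new=[-1,2]  old=⊥  +wl: 
  step 2. node 1  ⊔preds=[-1,2]  new=[-3,2]  old=[-3,-1]  +wl: 
  step 3. node 2  ⊔preds=[-3,2]  new=[-3,2]  old=⊥  +wl: 0
  step 4. node 3  ⊔preds=[-3,2]  new=[-3,1]  old=⊥  +wl: 
  step 5. node 4  ⊔preds=[-1,2]  new=[-2,3]  old=⊥  +wl: 2
  step 6. node 5  ⊔preds=[-2,3]  new=[-2,3]  old=⊥  +wl: 1,4
  step 7. node 0  ⊔preds=[-3,3]  new=[-1,2]  stable
  step 8. node 2  ⊔preds=[-3,3]  new=[-3,3]  old=[-3,2]  +wl: 0
  step 9. node 1  ⊔preds=[-2,3]  new=[-3,3]  old=[-3,2]  +wl: 2,3
  step 10. node 4  ⊔preds=[-2,3]  new=[-3,3]  old=[-2,3]  +wl: 5
  step 11. node 0  ⊔preds=[-3,3]  new=[-1,2]  stable
  step 12. node 2  ⊔preds=[-3,3]  new=[-3,3]  stable
  step 13. node 3  ⊔preds=[-3,3]  new=[-3,2]  old=[-3,1]  +wl: 
  step 14. node 5  ⊔preds=[-3,3]  new=[-3,3]  old=[-2,3]  +wl: 0,1,4
  step 15. node 0  ⊔preds=[-3,3]  new=[-1,2]  stable
  step 16. node 1  ⊔preds=[-3,3]  new=[-3,3]  stable
  step 17. node 4  ⊔preds=[-3,3]  new=[-3,3]  stable

Least fixpoint reached:
  node 0: [-1,2]
  node 1: [-3,3]
  node 2: [-3,3]
  node 3: [-3,2]
  node 4: [-3,3]
  node 5: [-3,3]

yes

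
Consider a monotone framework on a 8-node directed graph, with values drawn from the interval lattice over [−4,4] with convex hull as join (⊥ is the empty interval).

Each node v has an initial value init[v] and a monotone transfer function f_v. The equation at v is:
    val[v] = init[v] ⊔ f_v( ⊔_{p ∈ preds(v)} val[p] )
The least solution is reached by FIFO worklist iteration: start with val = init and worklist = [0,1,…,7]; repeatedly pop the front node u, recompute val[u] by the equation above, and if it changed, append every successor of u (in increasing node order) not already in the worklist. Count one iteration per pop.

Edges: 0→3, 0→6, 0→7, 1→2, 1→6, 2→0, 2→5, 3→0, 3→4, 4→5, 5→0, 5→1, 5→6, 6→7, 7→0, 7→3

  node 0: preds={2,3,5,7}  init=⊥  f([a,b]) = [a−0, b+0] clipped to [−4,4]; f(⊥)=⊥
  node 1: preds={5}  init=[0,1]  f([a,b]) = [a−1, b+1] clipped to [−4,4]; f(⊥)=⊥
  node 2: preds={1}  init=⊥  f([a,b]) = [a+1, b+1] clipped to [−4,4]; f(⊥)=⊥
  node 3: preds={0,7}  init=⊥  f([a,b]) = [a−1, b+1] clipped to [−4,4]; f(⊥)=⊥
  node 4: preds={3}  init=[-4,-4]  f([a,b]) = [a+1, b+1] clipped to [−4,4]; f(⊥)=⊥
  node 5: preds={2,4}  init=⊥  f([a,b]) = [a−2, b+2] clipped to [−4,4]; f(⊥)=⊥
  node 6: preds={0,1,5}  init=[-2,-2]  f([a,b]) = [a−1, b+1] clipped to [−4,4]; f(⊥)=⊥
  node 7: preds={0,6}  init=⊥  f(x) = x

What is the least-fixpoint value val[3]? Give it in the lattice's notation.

[-4,4]

Worklist (17 pops):
  #1 pop 0: in=⊥ → ⊥ (no change)
  #2 pop 1: in=⊥ → [0,1] (no change)
  #3 pop 2: in=[0,1] → [1,2] (was ⊥); enqueue [0]
  #4 pop 3: in=⊥ → ⊥ (no change)
  #5 pop 4: in=⊥ → [-4,-4] (no change)
  #6 pop 5: in=[-4,2] → [-4,4] (was ⊥); enqueue [1]
  #7 pop 6: in=[-4,4] → [-4,4] (was [-2,-2]); enqueue []
  #8 pop 7: in=[-4,4] → [-4,4] (was ⊥); enqueue [3]
  #9 pop 0: in=[-4,4] → [-4,4] (was ⊥); enqueue [6,7]
  #10 pop 1: in=[-4,4] → [-4,4] (was [0,1]); enqueue [2]
  #11 pop 3: in=[-4,4] → [-4,4] (was ⊥); enqueue [0,4]
  #12 pop 6: in=[-4,4] → [-4,4] (no change)
  #13 pop 7: in=[-4,4] → [-4,4] (no change)
  #14 pop 2: in=[-4,4] → [-3,4] (was [1,2]); enqueue [5]
  #15 pop 0: in=[-4,4] → [-4,4] (no change)
  #16 pop 4: in=[-4,4] → [-4,4] (was [-4,-4]); enqueue []
  #17 pop 5: in=[-4,4] → [-4,4] (no change)

Fixpoint:
  val[0] = [-4,4]
  val[1] = [-4,4]
  val[2] = [-3,4]
  val[3] = [-4,4]
  val[4] = [-4,4]
  val[5] = [-4,4]
  val[6] = [-4,4]
  val[7] = [-4,4]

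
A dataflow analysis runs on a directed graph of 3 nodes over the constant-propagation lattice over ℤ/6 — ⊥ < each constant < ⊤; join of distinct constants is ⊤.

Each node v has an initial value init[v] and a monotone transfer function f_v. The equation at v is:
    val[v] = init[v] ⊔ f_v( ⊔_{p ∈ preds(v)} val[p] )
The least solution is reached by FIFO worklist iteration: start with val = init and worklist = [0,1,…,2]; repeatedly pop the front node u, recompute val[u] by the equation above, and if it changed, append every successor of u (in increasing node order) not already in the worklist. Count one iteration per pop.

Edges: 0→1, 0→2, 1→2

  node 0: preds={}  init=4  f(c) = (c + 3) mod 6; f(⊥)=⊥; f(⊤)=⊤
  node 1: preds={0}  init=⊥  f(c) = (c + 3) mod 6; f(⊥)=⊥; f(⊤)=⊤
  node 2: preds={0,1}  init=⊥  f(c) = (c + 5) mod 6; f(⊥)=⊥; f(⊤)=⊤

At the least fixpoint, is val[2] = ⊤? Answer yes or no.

Worklist (3 pops):
  #1 pop 0: in=⊥ → 4 (no change)
  #2 pop 1: in=4 → 1 (was ⊥); enqueue []
  #3 pop 2: in=⊤ → ⊤ (was ⊥); enqueue []

Fixpoint:
  val[0] = 4
  val[1] = 1
  val[2] = ⊤

yes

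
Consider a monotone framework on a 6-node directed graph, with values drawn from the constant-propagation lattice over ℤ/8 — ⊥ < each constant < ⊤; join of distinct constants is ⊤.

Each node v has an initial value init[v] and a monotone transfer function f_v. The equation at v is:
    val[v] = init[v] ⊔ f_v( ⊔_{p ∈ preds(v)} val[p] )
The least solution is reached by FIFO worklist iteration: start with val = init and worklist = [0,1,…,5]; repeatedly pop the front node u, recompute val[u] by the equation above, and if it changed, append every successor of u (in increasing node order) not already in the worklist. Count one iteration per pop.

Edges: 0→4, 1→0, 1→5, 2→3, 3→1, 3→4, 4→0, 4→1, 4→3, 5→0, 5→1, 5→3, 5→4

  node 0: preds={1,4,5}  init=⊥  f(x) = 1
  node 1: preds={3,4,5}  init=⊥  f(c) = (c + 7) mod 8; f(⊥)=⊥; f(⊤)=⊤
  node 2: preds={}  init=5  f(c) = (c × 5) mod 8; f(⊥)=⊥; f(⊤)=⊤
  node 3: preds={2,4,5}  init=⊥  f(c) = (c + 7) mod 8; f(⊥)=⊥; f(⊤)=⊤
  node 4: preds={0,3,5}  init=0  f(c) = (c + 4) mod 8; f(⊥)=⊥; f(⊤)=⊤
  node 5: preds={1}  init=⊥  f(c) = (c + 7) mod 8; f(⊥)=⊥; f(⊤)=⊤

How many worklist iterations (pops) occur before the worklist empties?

16

Worklist (16 pops):
  #1 pop 0: in=0 → 1 (was ⊥); enqueue []
  #2 pop 1: in=0 → 7 (was ⊥); enqueue [0]
  #3 pop 2: in=⊥ → 5 (no change)
  #4 pop 3: in=⊤ → ⊤ (was ⊥); enqueue [1]
  #5 pop 4: in=⊤ → ⊤ (was 0); enqueue [3]
  #6 pop 5: in=7 → 6 (was ⊥); enqueue [4]
  #7 pop 0: in=⊤ → 1 (no change)
  #8 pop 1: in=⊤ → ⊤ (was 7); enqueue [0,5]
  #9 pop 3: in=⊤ → ⊤ (no change)
  #10 pop 4: in=⊤ → ⊤ (no change)
  #11 pop 0: in=⊤ → 1 (no change)
  #12 pop 5: in=⊤ → ⊤ (was 6); enqueue [0,1,3,4]
  #13 pop 0: in=⊤ → 1 (no change)
  #14 pop 1: in=⊤ → ⊤ (no change)
  #15 pop 3: in=⊤ → ⊤ (no change)
  #16 pop 4: in=⊤ → ⊤ (no change)

Fixpoint:
  val[0] = 1
  val[1] = ⊤
  val[2] = 5
  val[3] = ⊤
  val[4] = ⊤
  val[5] = ⊤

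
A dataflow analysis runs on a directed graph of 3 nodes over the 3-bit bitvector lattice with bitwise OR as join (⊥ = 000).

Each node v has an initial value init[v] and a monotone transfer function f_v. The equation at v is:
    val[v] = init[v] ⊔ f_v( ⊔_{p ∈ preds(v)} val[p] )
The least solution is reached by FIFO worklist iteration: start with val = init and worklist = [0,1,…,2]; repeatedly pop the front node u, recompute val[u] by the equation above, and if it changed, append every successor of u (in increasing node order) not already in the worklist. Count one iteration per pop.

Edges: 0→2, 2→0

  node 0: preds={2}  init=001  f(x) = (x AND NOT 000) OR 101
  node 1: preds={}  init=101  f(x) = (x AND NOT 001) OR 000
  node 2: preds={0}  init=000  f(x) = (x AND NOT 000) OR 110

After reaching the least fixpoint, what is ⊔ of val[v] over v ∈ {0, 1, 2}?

111

Worklist (5 pops):
  #1 pop 0: in=000 → 101 (was 001); enqueue []
  #2 pop 1: in=000 → 101 (no change)
  #3 pop 2: in=101 → 111 (was 000); enqueue [0]
  #4 pop 0: in=111 → 111 (was 101); enqueue [2]
  #5 pop 2: in=111 → 111 (no change)

Fixpoint:
  val[0] = 111
  val[1] = 101
  val[2] = 111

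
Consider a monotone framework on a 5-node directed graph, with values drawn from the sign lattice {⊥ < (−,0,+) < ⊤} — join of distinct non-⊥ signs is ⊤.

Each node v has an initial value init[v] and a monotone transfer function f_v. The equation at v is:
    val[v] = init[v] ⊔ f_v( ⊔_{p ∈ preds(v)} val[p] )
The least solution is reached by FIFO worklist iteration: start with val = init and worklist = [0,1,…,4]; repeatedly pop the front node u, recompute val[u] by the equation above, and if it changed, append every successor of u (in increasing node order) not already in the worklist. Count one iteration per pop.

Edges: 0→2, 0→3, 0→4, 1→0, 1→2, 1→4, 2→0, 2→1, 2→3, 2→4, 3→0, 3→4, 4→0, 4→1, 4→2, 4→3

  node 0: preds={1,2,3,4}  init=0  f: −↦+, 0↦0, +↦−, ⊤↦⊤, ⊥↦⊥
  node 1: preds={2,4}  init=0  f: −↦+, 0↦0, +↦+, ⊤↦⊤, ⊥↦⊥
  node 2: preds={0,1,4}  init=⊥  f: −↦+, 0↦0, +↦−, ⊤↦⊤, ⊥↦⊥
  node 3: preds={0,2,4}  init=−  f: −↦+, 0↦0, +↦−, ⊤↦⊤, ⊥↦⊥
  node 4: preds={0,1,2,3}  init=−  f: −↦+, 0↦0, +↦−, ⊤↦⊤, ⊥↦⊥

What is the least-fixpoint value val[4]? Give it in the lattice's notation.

Worklist (9 pops):
  #1 pop 0: in=⊤ → ⊤ (was 0); enqueue []
  #2 pop 1: in=− → ⊤ (was 0); enqueue [0]
  #3 pop 2: in=⊤ → ⊤ (was ⊥); enqueue [1]
  #4 pop 3: in=⊤ → ⊤ (was −); enqueue []
  #5 pop 4: in=⊤ → ⊤ (was −); enqueue [2,3]
  #6 pop 0: in=⊤ → ⊤ (no change)
  #7 pop 1: in=⊤ → ⊤ (no change)
  #8 pop 2: in=⊤ → ⊤ (no change)
  #9 pop 3: in=⊤ → ⊤ (no change)

Fixpoint:
  val[0] = ⊤
  val[1] = ⊤
  val[2] = ⊤
  val[3] = ⊤
  val[4] = ⊤

⊤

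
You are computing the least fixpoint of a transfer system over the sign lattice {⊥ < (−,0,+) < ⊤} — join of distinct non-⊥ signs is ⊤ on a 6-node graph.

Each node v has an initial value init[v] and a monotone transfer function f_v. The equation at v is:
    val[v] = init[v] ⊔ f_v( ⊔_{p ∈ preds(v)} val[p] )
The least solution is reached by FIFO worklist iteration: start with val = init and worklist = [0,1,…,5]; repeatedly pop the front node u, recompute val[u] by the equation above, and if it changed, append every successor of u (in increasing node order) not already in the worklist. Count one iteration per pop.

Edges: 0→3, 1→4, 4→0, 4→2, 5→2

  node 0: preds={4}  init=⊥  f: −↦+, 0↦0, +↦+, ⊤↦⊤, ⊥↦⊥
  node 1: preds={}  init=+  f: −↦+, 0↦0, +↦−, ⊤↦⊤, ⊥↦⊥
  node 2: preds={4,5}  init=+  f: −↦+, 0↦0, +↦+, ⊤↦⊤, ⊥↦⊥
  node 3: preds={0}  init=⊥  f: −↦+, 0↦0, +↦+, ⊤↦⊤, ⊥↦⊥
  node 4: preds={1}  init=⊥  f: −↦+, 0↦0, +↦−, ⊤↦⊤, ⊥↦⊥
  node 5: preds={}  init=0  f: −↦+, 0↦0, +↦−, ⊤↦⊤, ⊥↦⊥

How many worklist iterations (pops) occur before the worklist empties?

Iteration log — 9 steps:
  step 1. node 0  ⊔preds=⊥  new=⊥  stable
  step 2. node 1  ⊔preds=⊥  new=+  stable
  step 3. node 2  ⊔preds=0  new=⊤  old=+  +wl: 
  step 4. node 3  ⊔preds=⊥  new=⊥  stable
  step 5. node 4  ⊔preds=+  new=−  old=⊥  +wl: 0,2
  step 6. node 5  ⊔preds=⊥  new=0  stable
  step 7. node 0  ⊔preds=−  new=+  old=⊥  +wl: 3
  step 8. node 2  ⊔preds=⊤  new=⊤  stable
  step 9. node 3  ⊔preds=+  new=+  old=⊥  +wl: 

Least fixpoint reached:
  node 0: +
  node 1: +
  node 2: ⊤
  node 3: +
  node 4: −
  node 5: 0

9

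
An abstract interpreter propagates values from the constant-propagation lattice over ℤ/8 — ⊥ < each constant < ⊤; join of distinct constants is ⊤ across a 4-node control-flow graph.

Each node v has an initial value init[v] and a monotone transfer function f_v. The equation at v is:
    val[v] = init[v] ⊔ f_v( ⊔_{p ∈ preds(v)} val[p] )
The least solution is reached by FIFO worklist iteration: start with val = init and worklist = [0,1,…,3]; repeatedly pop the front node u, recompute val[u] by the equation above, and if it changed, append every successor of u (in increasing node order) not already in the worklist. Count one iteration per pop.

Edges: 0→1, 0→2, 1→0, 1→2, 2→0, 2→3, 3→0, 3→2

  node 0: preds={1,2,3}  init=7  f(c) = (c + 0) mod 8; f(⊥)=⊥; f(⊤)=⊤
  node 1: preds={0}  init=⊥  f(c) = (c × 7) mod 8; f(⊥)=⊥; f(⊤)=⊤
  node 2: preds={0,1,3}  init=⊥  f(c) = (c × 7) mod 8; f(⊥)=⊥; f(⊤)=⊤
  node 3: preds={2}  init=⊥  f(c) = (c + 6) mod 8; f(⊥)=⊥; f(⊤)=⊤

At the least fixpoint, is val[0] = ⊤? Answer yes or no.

Trace (9 dequeues):
  [1] u=0 | in ⊥ | out 7 | ==
  [2] u=1 | in 7 | out 1 | prev ⊥ | push {0}
  [3] u=2 | in ⊤ | out ⊤ | prev ⊥ | push {}
  [4] u=3 | in ⊤ | out ⊤ | prev ⊥ | push {2}
  [5] u=0 | in ⊤ | out ⊤ | prev 7 | push {1}
  [6] u=2 | in ⊤ | out ⊤ | ==
  [7] u=1 | in ⊤ | out ⊤ | prev 1 | push {0,2}
  [8] u=0 | in ⊤ | out ⊤ | ==
  [9] u=2 | in ⊤ | out ⊤ | ==

Converged values:
  [0] ⊤
  [1] ⊤
  [2] ⊤
  [3] ⊤

yes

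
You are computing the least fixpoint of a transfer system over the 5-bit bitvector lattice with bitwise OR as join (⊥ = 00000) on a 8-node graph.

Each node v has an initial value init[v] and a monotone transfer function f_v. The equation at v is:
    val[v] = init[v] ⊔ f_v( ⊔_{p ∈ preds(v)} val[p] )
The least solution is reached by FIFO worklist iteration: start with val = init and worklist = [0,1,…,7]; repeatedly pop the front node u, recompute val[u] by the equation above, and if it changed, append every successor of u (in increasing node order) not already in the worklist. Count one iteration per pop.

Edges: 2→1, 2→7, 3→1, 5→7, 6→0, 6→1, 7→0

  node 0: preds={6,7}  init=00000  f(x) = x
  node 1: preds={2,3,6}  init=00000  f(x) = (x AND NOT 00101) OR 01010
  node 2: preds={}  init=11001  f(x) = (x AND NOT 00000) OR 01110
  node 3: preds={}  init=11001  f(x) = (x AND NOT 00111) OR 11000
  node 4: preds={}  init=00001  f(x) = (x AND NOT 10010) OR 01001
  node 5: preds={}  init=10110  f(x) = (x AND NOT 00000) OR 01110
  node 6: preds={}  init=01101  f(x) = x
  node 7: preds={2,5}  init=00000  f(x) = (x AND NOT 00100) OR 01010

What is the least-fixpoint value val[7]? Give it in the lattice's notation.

11011

Trace (10 dequeues):
  [1] u=0 | in 01101 | out 01101 | prev 00000 | push {}
  [2] u=1 | in 11101 | out 11010 | prev 00000 | push {}
  [3] u=2 | in 00000 | out 11111 | prev 11001 | push {1}
  [4] u=3 | in 00000 | out 11001 | ==
  [5] u=4 | in 00000 | out 01001 | prev 00001 | push {}
  [6] u=5 | in 00000 | out 11110 | prev 10110 | push {}
  [7] u=6 | in 00000 | out 01101 | ==
  [8] u=7 | in 11111 | out 11011 | prev 00000 | push {0}
  [9] u=1 | in 11111 | out 11010 | ==
  [10] u=0 | in 11111 | out 11111 | prev 01101 | push {}

Converged values:
  [0] 11111
  [1] 11010
  [2] 11111
  [3] 11001
  [4] 01001
  [5] 11110
  [6] 01101
  [7] 11011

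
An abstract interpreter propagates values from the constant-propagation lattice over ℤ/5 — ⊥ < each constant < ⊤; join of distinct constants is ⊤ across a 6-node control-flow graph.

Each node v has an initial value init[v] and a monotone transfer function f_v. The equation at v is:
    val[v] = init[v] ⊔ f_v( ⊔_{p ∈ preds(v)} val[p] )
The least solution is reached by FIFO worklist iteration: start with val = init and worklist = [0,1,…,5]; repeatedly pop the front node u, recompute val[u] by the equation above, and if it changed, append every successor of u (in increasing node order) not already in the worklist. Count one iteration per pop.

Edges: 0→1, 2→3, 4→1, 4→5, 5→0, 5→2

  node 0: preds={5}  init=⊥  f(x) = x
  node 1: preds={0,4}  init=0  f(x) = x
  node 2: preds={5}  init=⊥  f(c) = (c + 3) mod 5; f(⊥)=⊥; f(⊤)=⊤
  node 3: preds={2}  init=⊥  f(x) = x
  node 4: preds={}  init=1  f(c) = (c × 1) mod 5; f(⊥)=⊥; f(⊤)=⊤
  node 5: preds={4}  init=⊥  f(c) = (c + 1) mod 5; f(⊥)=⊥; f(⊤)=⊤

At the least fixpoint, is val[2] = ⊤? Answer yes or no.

Iteration log — 10 steps:
  step 1. node 0  ⊔preds=⊥  new=⊥  stable
  step 2. node 1  ⊔preds=1  new=⊤  old=0  +wl: 
  step 3. node 2  ⊔preds=⊥  new=⊥  stable
  step 4. node 3  ⊔preds=⊥  new=⊥  stable
  step 5. node 4  ⊔preds=⊥  new=1  stable
  step 6. node 5  ⊔preds=1  new=2  old=⊥  +wl: 0,2
  step 7. node 0  ⊔preds=2  new=2  old=⊥  +wl: 1
  step 8. node 2  ⊔preds=2  new=0  old=⊥  +wl: 3
  step 9. node 1  ⊔preds=⊤  new=⊤  stable
  step 10. node 3  ⊔preds=0  new=0  old=⊥  +wl: 

Least fixpoint reached:
  node 0: 2
  node 1: ⊤
  node 2: 0
  node 3: 0
  node 4: 1
  node 5: 2

no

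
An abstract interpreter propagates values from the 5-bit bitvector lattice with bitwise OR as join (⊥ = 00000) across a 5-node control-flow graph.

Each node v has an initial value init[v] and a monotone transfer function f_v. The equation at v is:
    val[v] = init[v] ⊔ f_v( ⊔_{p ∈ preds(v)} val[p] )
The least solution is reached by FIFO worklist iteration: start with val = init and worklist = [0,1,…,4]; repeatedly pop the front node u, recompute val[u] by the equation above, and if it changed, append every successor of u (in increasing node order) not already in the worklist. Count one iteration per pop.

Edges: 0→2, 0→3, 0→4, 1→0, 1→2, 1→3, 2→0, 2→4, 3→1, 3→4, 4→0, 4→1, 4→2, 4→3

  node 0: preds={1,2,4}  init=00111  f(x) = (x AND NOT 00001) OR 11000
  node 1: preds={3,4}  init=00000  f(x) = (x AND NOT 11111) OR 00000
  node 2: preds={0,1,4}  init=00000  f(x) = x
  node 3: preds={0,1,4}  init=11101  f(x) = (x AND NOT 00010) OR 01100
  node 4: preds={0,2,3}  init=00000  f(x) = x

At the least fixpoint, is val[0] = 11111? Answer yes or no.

yes

Trace (9 dequeues):
  [1] u=0 | in 00000 | out 11111 | prev 00111 | push {}
  [2] u=1 | in 11101 | out 00000 | ==
  [3] u=2 | in 11111 | out 11111 | prev 00000 | push {0}
  [4] u=3 | in 11111 | out 11101 | ==
  [5] u=4 | in 11111 | out 11111 | prev 00000 | push {1,2,3}
  [6] u=0 | in 11111 | out 11111 | ==
  [7] u=1 | in 11111 | out 00000 | ==
  [8] u=2 | in 11111 | out 11111 | ==
  [9] u=3 | in 11111 | out 11101 | ==

Converged values:
  [0] 11111
  [1] 00000
  [2] 11111
  [3] 11101
  [4] 11111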